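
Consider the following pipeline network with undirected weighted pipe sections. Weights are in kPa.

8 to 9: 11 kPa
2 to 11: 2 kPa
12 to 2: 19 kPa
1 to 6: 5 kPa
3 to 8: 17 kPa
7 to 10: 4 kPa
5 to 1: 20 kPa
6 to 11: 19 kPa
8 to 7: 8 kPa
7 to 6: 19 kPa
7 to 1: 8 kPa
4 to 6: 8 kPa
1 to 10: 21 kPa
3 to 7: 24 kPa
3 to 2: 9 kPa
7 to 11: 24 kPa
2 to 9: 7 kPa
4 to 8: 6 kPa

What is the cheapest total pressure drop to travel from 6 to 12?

40 kPa

Enumerating some paths:
6–4–8–9–2–12: 8+6+11+7+19 = 51
6–1–7–8–9–2–12: 5+8+8+11+7+19 = 58
6–11–2–12: 19+2+19 = 40
Cheapest is 6–11–2–12 at 40 kPa.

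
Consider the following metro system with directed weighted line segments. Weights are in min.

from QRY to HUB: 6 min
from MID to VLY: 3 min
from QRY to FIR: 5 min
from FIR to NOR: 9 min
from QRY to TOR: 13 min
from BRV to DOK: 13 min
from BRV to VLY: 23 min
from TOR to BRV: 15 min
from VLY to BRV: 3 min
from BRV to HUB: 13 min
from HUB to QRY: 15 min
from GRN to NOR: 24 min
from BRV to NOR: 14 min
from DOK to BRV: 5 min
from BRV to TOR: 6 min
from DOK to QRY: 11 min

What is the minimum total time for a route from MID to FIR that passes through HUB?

39 min

Best MID to HUB: MID–VLY–BRV–HUB costing 19
Shortest HUB→FIR: HUB–QRY–FIR = 20
Total via HUB: 19 + 20 = 39 min.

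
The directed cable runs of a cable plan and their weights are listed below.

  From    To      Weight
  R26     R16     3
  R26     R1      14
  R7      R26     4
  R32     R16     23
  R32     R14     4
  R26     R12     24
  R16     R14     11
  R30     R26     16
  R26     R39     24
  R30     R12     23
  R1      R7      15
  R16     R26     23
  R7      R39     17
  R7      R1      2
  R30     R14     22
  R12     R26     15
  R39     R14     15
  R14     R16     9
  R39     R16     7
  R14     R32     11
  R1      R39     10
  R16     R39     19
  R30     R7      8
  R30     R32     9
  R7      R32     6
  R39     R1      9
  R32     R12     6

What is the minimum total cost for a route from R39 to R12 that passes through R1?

Best R39 to R1: R39 → R1 costing 9
Shortest R1→R12: R1 → R7 → R32 → R12 = 27
Total via R1: 9 + 27 = 36.

36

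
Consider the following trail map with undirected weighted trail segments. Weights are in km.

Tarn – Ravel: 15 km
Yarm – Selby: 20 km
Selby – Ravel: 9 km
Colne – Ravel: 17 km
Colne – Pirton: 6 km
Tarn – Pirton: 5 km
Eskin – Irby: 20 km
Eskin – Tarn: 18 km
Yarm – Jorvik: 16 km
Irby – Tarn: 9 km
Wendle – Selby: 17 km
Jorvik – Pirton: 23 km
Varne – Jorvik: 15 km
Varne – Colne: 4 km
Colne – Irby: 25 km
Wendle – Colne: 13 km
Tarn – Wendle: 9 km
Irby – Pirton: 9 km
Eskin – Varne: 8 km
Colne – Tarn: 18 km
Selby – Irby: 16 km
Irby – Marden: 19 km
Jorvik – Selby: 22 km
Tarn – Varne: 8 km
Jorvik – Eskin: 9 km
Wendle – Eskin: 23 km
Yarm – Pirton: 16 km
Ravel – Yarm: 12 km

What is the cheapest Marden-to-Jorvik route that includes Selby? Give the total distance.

57 km

Shortest Marden→Selby: Marden → Irby → Selby = 35
Shortest Selby→Jorvik: Selby → Jorvik = 22
Total via Selby: 35 + 22 = 57 km.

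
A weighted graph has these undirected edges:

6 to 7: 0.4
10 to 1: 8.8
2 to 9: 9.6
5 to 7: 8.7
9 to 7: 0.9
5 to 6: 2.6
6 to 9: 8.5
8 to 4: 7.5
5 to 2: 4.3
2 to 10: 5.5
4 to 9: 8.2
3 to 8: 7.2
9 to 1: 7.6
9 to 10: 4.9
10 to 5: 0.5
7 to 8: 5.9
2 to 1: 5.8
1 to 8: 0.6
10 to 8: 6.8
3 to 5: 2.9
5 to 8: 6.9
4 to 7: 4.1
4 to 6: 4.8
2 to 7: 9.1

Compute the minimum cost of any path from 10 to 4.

Running Dijkstra from 10:
10: 0
5: 0.5  (via 10)
6: 3.1  (via 5)
3: 3.4  (via 5)
7: 3.5  (via 6)
9: 4.4  (via 7)
2: 4.8  (via 5)
8: 6.8  (via 10)
1: 7.4  (via 8)
4: 7.6  (via 7)
Shortest route: 10 → 5 → 6 → 7 → 4 = 7.6.

7.6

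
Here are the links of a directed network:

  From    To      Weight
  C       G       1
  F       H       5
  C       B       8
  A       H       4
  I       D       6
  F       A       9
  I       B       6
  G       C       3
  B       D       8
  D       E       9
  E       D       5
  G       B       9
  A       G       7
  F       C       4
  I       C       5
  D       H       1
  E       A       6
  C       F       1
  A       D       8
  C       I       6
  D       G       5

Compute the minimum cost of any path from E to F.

14

Enumerating some paths:
E–A–G–C–F: 6+7+3+1 = 17
E–D–G–C–F: 5+5+3+1 = 14
Cheapest is E–D–G–C–F at 14.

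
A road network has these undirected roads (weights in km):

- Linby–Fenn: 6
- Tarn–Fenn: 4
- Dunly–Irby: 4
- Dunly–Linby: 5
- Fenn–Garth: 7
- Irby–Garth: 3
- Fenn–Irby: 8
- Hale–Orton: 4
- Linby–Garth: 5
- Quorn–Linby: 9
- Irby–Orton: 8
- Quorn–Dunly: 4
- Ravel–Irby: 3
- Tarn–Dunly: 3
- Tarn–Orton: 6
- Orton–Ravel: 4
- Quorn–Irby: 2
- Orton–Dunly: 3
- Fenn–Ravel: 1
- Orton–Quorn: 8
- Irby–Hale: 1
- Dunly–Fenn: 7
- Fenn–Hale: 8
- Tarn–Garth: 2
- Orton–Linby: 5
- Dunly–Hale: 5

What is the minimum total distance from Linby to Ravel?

Running Dijkstra from Linby:
Linby: 0
Garth: 5  (via Linby)
Orton: 5  (via Linby)
Dunly: 5  (via Linby)
Fenn: 6  (via Linby)
Ravel: 7  (via Fenn)
Shortest route: Linby–Fenn–Ravel = 7 km.

7 km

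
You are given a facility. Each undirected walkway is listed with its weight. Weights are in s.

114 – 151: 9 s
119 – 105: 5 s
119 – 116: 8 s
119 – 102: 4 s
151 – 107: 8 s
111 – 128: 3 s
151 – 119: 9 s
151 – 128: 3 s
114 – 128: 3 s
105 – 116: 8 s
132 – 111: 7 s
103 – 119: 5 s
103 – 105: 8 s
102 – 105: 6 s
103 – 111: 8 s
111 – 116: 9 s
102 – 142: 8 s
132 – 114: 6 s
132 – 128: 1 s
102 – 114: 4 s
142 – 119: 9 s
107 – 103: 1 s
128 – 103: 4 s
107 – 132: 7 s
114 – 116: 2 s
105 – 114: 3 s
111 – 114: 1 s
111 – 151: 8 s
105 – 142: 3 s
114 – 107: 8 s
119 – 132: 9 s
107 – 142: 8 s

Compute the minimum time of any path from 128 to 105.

6 s

Compare a few routes:
128 → 114 → 105: 3+3 = 6
128 → 111 → 114 → 105: 3+1+3 = 7
The minimum is 6 s via 128 → 114 → 105.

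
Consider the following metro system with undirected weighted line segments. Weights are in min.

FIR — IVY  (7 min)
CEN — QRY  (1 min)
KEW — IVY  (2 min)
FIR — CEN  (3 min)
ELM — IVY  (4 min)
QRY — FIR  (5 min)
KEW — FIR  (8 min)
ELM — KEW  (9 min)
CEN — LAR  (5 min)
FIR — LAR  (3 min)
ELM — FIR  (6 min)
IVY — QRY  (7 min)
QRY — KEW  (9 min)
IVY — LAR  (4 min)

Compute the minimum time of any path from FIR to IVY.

Candidate routes:
FIR → KEW → IVY: 8+2 = 10
FIR → IVY: 7 = 7
FIR → ELM → IVY: 6+4 = 10
The minimum is 7 min via FIR → IVY.

7 min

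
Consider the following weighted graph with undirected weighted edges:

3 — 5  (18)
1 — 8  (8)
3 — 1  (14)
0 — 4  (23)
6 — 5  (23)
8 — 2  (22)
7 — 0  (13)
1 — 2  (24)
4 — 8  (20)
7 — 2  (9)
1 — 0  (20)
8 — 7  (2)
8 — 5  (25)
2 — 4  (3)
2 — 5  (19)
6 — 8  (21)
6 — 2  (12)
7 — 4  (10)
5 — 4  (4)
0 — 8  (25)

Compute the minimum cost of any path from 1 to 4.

20

Shortest distances from 1:
1: 0
8: 8  (via 1)
7: 10  (via 8)
3: 14  (via 1)
2: 19  (via 7)
0: 20  (via 1)
4: 20  (via 7)
Shortest route: 1–8–7–4 = 20.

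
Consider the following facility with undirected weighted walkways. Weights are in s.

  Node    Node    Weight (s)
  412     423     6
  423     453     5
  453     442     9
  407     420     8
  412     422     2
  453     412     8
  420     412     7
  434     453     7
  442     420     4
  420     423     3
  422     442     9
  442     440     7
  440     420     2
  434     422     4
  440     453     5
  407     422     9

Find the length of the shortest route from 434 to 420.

13 s

Running Dijkstra from 434:
434: 0
422: 4  (via 434)
412: 6  (via 422)
453: 7  (via 434)
440: 12  (via 453)
423: 12  (via 412)
407: 13  (via 422)
442: 13  (via 422)
420: 13  (via 412)
Shortest route: 434–422–412–420 = 13 s.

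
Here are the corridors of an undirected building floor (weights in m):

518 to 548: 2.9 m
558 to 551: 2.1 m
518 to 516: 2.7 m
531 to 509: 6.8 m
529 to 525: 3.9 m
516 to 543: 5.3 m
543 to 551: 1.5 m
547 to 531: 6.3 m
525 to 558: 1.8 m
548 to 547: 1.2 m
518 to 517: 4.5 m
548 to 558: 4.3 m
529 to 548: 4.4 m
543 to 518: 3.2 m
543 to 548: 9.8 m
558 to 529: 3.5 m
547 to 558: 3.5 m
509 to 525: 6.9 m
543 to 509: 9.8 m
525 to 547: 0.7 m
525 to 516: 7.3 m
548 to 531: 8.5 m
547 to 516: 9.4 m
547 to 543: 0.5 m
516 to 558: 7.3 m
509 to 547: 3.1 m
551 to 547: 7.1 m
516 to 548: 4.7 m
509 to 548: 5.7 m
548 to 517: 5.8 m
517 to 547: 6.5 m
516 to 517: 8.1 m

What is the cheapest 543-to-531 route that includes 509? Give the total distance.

Best 543 to 509: 543 → 547 → 509 costing 3.6
Shortest 509→531: 509 → 531 = 6.8
Total via 509: 3.6 + 6.8 = 10.4 m.

10.4 m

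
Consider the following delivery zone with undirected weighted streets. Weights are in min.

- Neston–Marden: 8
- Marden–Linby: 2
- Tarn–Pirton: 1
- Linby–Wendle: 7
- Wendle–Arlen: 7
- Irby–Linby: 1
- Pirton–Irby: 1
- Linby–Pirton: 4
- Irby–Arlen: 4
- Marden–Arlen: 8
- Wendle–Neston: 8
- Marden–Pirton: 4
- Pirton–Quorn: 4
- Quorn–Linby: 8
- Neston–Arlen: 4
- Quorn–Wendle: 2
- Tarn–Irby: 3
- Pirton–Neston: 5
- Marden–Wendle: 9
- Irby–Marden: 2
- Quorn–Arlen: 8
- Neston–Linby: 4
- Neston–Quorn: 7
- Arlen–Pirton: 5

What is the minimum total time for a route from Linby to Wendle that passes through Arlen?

Shortest Linby→Arlen: Linby–Irby–Arlen = 5
Shortest Arlen→Wendle: Arlen–Wendle = 7
Total via Arlen: 5 + 7 = 12 min.

12 min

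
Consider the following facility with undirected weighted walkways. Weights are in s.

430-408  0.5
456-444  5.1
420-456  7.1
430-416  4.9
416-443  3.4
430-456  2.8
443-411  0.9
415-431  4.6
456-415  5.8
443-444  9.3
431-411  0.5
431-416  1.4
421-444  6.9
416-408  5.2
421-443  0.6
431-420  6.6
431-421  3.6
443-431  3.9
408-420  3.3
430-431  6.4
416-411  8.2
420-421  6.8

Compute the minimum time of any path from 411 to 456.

9.6 s

Settle nodes by increasing distance from 411:
411: 0
431: 0.5  (via 411)
443: 0.9  (via 411)
421: 1.5  (via 443)
416: 1.9  (via 431)
415: 5.1  (via 431)
430: 6.8  (via 416)
408: 7.1  (via 416)
420: 7.1  (via 431)
444: 8.4  (via 421)
456: 9.6  (via 430)
Shortest route: 411–431–416–430–456 = 9.6 s.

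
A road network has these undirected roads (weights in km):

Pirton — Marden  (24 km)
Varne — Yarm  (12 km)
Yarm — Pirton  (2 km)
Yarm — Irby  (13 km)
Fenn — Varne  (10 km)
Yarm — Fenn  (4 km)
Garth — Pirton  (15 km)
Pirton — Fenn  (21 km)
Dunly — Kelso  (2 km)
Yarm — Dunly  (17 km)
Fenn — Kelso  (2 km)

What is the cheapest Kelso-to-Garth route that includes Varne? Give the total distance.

41 km

Best Kelso to Varne: Kelso–Fenn–Varne costing 12
Best Varne to Garth: Varne–Yarm–Pirton–Garth costing 29
Total via Varne: 12 + 29 = 41 km.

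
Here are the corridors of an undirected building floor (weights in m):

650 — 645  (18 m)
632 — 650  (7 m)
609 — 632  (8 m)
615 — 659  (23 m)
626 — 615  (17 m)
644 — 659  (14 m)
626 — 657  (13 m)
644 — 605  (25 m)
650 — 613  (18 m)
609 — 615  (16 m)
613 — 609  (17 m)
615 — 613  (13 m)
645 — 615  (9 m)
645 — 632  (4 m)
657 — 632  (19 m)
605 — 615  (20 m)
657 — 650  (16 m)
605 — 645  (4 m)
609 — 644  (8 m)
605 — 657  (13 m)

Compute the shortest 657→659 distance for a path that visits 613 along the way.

Best 657 to 613: 657–650–613 costing 34
Best 613 to 659: 613–615–659 costing 36
Total via 613: 34 + 36 = 70 m.

70 m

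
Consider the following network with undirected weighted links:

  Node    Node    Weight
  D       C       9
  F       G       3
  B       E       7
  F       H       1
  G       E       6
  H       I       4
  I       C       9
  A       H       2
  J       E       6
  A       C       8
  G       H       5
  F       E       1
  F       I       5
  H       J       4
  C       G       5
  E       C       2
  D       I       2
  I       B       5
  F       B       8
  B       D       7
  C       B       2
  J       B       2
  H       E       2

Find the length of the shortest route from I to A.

6

Running Dijkstra from I:
I: 0
D: 2  (via I)
H: 4  (via I)
B: 5  (via I)
F: 5  (via I)
A: 6  (via H)
Shortest route: I–H–A = 6.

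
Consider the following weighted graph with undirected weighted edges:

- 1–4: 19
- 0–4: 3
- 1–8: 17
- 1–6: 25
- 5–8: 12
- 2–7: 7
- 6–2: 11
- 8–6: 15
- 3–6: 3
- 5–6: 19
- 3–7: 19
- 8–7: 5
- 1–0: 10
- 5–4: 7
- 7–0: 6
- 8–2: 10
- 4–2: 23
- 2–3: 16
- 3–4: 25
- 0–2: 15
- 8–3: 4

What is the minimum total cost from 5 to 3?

Enumerating some paths:
5 - 8 - 3: 12+4 = 16
5 - 8 - 6 - 3: 12+15+3 = 30
5 - 6 - 3: 19+3 = 22
5 - 4 - 0 - 7 - 8 - 3: 7+3+6+5+4 = 25
The minimum is 16 via 5 - 8 - 3.

16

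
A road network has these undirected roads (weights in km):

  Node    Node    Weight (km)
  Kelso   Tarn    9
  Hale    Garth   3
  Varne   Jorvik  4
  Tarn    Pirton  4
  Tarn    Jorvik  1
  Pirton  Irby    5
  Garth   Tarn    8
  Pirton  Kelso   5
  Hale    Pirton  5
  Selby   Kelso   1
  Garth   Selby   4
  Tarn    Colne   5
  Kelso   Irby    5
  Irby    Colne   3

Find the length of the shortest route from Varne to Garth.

Settle nodes by increasing distance from Varne:
Varne: 0
Jorvik: 4  (via Varne)
Tarn: 5  (via Jorvik)
Pirton: 9  (via Tarn)
Colne: 10  (via Tarn)
Garth: 13  (via Tarn)
Shortest route: Varne → Jorvik → Tarn → Garth = 13 km.

13 km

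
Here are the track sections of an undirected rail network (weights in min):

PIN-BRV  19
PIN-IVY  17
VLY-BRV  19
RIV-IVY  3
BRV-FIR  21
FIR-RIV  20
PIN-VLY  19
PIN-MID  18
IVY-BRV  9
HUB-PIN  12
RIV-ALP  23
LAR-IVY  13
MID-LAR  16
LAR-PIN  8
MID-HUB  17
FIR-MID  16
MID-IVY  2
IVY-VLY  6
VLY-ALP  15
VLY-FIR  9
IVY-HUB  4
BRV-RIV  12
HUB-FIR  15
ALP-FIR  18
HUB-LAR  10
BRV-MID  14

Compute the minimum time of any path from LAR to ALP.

Shortest distances from LAR:
LAR: 0
PIN: 8  (via LAR)
HUB: 10  (via LAR)
IVY: 13  (via LAR)
MID: 15  (via IVY)
RIV: 16  (via IVY)
VLY: 19  (via IVY)
BRV: 22  (via IVY)
FIR: 25  (via HUB)
ALP: 34  (via VLY)
Shortest route: LAR–IVY–VLY–ALP = 34 min.

34 min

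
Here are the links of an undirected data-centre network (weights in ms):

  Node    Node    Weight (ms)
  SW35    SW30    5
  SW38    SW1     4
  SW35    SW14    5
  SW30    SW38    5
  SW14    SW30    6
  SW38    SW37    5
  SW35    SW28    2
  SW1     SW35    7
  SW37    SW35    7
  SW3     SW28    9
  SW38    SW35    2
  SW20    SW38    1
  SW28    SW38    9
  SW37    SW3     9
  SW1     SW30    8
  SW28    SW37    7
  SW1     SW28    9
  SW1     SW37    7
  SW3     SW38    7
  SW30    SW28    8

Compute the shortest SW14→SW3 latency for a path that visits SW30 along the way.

Best SW14 to SW30: SW14–SW30 costing 6
Best SW30 to SW3: SW30–SW38–SW3 costing 12
Total via SW30: 6 + 12 = 18 ms.

18 ms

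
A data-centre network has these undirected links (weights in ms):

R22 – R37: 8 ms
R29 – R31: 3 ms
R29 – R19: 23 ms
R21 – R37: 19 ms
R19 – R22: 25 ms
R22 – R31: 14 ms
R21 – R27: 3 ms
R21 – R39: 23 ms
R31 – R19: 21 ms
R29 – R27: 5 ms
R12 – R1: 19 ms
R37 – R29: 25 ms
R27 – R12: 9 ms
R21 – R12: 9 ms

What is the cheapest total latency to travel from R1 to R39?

51 ms

Candidate routes:
R1 - R12 - R27 - R21 - R39: 19+9+3+23 = 54
R1 - R12 - R21 - R39: 19+9+23 = 51
Cheapest is R1 - R12 - R21 - R39 at 51 ms.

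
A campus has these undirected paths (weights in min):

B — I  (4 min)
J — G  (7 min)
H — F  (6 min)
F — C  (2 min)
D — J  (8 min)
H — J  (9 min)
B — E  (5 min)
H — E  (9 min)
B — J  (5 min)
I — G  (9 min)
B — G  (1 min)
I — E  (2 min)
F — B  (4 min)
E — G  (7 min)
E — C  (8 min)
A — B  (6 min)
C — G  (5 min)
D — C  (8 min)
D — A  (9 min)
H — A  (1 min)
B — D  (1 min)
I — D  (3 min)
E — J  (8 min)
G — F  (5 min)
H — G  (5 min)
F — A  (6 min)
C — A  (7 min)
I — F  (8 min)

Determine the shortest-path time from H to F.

6 min

Enumerating some paths:
H - F: 6 = 6
H - A - C - F: 1+7+2 = 10
H - G - F: 5+5 = 10
H - A - F: 1+6 = 7
The minimum is 6 min via H - F.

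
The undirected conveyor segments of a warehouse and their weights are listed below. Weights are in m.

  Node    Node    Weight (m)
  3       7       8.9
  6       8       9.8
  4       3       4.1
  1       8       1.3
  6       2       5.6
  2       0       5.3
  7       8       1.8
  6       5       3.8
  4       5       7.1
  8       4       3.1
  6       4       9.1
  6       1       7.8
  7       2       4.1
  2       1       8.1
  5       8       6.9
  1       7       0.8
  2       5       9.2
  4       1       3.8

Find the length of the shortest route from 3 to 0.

Shortest distances from 3:
3: 0
4: 4.1  (via 3)
8: 7.2  (via 4)
1: 7.9  (via 4)
7: 8.7  (via 1)
5: 11.2  (via 4)
2: 12.8  (via 7)
6: 13.2  (via 4)
0: 18.1  (via 2)
Shortest route: 3–4–1–7–2–0 = 18.1 m.

18.1 m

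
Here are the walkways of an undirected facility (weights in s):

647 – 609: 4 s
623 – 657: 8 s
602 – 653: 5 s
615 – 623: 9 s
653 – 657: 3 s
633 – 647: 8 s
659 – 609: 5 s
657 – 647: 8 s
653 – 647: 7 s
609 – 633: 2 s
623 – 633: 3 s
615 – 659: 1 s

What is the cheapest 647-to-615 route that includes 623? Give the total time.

Best 647 to 623: 647–609–633–623 costing 9
Best 623 to 615: 623–615 costing 9
Total via 623: 9 + 9 = 18 s.

18 s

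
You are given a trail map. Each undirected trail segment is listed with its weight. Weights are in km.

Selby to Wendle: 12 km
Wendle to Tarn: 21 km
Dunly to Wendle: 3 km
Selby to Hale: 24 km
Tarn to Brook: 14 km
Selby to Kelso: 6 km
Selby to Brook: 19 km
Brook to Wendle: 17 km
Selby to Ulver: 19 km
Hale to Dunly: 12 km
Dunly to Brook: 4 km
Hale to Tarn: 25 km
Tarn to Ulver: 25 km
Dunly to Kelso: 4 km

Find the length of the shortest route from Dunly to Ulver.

29 km

Running Dijkstra from Dunly:
Dunly: 0
Wendle: 3  (via Dunly)
Brook: 4  (via Dunly)
Kelso: 4  (via Dunly)
Selby: 10  (via Kelso)
Hale: 12  (via Dunly)
Tarn: 18  (via Brook)
Ulver: 29  (via Selby)
Shortest route: Dunly–Kelso–Selby–Ulver = 29 km.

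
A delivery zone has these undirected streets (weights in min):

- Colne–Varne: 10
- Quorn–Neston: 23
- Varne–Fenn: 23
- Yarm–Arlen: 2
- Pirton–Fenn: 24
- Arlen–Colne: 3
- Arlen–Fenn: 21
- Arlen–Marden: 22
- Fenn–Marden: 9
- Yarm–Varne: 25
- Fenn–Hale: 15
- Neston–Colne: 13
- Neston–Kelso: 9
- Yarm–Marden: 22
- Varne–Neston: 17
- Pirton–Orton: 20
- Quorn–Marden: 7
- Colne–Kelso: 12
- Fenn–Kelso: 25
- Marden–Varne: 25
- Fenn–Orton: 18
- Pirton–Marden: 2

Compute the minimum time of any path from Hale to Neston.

Running Dijkstra from Hale:
Hale: 0
Fenn: 15  (via Hale)
Marden: 24  (via Fenn)
Pirton: 26  (via Marden)
Quorn: 31  (via Marden)
Orton: 33  (via Fenn)
Arlen: 36  (via Fenn)
Yarm: 38  (via Arlen)
Varne: 38  (via Fenn)
Colne: 39  (via Arlen)
Kelso: 40  (via Fenn)
Neston: 49  (via Kelso)
Shortest route: Hale–Fenn–Kelso–Neston = 49 min.

49 min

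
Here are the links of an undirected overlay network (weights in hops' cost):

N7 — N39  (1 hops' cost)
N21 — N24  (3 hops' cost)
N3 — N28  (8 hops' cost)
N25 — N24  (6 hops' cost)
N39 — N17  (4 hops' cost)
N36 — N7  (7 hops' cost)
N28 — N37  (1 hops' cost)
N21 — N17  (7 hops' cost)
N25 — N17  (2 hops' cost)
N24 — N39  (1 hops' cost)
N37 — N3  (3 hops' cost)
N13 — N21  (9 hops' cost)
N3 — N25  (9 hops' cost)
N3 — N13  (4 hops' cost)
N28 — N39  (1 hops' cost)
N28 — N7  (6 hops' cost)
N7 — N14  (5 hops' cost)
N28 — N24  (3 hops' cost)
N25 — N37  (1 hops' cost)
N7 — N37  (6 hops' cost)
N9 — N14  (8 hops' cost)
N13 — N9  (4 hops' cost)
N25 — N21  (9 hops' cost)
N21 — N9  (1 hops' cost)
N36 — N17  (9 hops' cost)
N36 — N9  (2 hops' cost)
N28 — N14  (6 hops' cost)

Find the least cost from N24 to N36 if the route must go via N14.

17 hops' cost

Shortest N24→N14: N24 → N39 → N7 → N14 = 7
Best N14 to N36: N14 → N9 → N36 costing 10
Total via N14: 7 + 10 = 17 hops' cost.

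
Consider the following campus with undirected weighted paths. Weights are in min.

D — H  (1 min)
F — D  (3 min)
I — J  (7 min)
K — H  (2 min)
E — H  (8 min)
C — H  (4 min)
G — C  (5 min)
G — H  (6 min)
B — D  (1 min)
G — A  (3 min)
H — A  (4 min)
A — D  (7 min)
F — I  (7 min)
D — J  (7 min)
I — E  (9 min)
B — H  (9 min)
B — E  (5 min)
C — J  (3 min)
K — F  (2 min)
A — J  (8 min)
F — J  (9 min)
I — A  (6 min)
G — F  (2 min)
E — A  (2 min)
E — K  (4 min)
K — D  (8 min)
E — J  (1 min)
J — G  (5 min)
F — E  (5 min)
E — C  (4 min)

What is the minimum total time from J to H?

7 min

Candidate routes:
J - E - A - H: 1+2+4 = 7
J - D - H: 7+1 = 8
The minimum is 7 min via J - E - A - H.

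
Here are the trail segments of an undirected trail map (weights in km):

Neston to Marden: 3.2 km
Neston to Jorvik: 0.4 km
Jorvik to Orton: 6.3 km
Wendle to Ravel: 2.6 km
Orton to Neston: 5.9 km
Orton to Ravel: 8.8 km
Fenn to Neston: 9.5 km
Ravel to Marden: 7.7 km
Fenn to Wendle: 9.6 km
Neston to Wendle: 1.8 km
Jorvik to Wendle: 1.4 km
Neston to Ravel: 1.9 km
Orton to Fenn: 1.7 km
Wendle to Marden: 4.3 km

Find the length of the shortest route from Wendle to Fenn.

9.4 km

Candidate routes:
Wendle → Neston → Jorvik → Orton → Fenn: 1.8+0.4+6.3+1.7 = 10.2
Wendle → Jorvik → Orton → Fenn: 1.4+6.3+1.7 = 9.4
Wendle → Fenn: 9.6 = 9.6
Cheapest is Wendle → Jorvik → Orton → Fenn at 9.4 km.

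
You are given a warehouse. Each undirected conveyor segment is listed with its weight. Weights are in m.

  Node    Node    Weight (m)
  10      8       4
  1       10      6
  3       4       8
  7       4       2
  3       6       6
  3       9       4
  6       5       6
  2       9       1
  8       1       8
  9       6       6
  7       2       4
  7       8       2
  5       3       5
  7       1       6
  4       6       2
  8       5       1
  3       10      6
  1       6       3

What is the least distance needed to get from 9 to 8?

7 m

Running Dijkstra from 9:
9: 0
2: 1  (via 9)
3: 4  (via 9)
7: 5  (via 2)
6: 6  (via 9)
4: 7  (via 7)
8: 7  (via 7)
Shortest route: 9–2–7–8 = 7 m.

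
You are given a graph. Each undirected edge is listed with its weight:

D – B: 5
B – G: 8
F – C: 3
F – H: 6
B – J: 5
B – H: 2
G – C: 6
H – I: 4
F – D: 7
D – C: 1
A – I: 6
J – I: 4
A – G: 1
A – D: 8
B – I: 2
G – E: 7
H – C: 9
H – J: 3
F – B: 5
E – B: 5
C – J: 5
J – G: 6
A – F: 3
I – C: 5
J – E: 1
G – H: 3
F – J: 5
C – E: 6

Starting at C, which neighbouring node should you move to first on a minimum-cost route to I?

I

Candidate routes:
C–I: 5 = 5
C–J–I: 5+4 = 9
C–D–B–I: 1+5+2 = 8
The minimum is 5 via C–I.
So from C the first move is to I.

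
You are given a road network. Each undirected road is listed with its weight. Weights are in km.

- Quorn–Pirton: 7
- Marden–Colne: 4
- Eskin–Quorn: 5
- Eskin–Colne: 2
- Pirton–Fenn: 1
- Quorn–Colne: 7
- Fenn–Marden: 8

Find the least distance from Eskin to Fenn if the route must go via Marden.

14 km

Shortest Eskin→Marden: Eskin–Colne–Marden = 6
Best Marden to Fenn: Marden–Fenn costing 8
Total via Marden: 6 + 8 = 14 km.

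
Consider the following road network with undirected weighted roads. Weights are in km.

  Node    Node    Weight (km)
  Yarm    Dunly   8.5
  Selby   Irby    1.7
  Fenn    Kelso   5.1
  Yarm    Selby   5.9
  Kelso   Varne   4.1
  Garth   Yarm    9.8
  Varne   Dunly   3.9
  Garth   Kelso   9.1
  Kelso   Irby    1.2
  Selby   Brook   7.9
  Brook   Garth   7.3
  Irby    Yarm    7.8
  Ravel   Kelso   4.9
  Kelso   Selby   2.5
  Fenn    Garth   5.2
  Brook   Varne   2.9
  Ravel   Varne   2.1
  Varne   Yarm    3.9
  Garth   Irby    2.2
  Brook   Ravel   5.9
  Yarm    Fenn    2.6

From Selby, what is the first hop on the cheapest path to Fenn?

Kelso

Compare a few routes:
Selby → Kelso → Fenn: 2.5+5.1 = 7.6
Selby → Irby → Kelso → Fenn: 1.7+1.2+5.1 = 8
Cheapest is Selby → Kelso → Fenn at 7.6 km.
So from Selby the first move is to Kelso.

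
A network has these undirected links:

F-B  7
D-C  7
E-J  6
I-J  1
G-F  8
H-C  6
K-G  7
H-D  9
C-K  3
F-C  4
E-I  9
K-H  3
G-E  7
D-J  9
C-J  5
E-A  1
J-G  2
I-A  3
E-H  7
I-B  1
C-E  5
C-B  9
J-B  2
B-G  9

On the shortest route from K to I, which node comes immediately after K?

C

Enumerating some paths:
K → G → J → B → I: 7+2+2+1 = 12
K → C → J → B → I: 3+5+2+1 = 11
K → G → J → I: 7+2+1 = 10
K → C → J → I: 3+5+1 = 9
Cheapest is K → C → J → I at 9.
So from K the first move is to C.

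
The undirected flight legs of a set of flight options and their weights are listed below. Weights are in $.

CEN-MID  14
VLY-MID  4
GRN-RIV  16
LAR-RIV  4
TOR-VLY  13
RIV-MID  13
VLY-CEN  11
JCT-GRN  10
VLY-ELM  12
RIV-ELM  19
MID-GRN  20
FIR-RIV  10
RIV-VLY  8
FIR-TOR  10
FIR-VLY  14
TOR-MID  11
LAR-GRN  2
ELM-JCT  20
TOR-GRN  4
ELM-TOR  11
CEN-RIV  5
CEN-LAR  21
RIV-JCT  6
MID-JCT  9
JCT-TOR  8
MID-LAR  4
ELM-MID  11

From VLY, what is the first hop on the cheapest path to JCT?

MID

Compare a few routes:
VLY → RIV → JCT: 8+6 = 14
VLY → MID → LAR → GRN → JCT: 4+4+2+10 = 20
VLY → MID → LAR → RIV → JCT: 4+4+4+6 = 18
VLY → MID → JCT: 4+9 = 13
The minimum is $13 via VLY → MID → JCT.
So from VLY the first move is to MID.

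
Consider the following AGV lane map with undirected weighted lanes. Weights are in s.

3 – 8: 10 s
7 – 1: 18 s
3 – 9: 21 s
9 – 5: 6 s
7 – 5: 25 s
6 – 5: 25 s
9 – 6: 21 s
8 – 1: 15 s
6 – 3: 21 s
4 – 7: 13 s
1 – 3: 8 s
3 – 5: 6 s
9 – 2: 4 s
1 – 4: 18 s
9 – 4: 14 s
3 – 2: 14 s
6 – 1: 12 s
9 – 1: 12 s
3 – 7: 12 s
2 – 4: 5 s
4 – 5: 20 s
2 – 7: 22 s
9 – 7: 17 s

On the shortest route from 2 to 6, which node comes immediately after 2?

Enumerating some paths:
2 - 9 - 1 - 6: 4+12+12 = 28
2 - 9 - 6: 4+21 = 25
2 - 3 - 1 - 6: 14+8+12 = 34
2 - 3 - 6: 14+21 = 35
The minimum is 25 s via 2 - 9 - 6.
So from 2 the first move is to 9.

9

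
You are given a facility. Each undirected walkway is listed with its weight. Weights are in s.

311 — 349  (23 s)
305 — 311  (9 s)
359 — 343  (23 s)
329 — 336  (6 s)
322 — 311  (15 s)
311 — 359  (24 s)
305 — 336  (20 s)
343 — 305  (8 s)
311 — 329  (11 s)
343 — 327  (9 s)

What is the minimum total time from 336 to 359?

41 s

Enumerating some paths:
336 - 305 - 311 - 359: 20+9+24 = 53
336 - 329 - 311 - 359: 6+11+24 = 41
336 - 305 - 343 - 359: 20+8+23 = 51
Cheapest is 336 - 329 - 311 - 359 at 41 s.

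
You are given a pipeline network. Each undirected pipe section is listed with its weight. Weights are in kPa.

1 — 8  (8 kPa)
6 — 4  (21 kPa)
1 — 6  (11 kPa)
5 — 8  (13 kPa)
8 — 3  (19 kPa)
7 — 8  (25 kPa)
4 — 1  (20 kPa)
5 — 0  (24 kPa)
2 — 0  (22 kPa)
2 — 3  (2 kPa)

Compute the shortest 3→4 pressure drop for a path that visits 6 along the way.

Best 3 to 6: 3 → 8 → 1 → 6 costing 38
Best 6 to 4: 6 → 4 costing 21
Total via 6: 38 + 21 = 59 kPa.

59 kPa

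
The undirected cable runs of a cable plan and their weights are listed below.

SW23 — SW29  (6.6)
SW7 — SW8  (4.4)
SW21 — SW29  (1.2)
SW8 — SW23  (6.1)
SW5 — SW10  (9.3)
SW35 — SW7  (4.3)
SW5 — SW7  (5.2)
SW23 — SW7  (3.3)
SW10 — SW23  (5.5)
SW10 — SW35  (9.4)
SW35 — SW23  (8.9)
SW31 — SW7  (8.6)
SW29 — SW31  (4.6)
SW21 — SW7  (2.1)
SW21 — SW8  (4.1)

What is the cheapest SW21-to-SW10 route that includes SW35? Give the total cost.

15.8

Best SW21 to SW35: SW21 → SW7 → SW35 costing 6.4
Shortest SW35→SW10: SW35 → SW10 = 9.4
Total via SW35: 6.4 + 9.4 = 15.8.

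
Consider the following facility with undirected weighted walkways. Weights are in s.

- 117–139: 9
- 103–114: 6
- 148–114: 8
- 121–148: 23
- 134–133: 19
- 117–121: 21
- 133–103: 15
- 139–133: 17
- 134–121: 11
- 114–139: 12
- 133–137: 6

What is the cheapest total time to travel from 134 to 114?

Candidate routes:
134 - 133 - 103 - 114: 19+15+6 = 40
134 - 121 - 148 - 114: 11+23+8 = 42
134 - 133 - 139 - 114: 19+17+12 = 48
134 - 121 - 117 - 139 - 114: 11+21+9+12 = 53
Cheapest is 134 - 133 - 103 - 114 at 40 s.

40 s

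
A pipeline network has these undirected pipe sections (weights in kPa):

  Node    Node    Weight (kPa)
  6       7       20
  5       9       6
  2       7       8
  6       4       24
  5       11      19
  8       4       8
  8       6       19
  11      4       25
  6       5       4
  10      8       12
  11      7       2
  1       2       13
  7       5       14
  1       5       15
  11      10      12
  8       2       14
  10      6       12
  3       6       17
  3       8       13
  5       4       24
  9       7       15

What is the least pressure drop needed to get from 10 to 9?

22 kPa

Settle nodes by increasing distance from 10:
10: 0
6: 12  (via 10)
8: 12  (via 10)
11: 12  (via 10)
7: 14  (via 11)
5: 16  (via 6)
4: 20  (via 8)
2: 22  (via 7)
9: 22  (via 5)
Shortest route: 10 → 6 → 5 → 9 = 22 kPa.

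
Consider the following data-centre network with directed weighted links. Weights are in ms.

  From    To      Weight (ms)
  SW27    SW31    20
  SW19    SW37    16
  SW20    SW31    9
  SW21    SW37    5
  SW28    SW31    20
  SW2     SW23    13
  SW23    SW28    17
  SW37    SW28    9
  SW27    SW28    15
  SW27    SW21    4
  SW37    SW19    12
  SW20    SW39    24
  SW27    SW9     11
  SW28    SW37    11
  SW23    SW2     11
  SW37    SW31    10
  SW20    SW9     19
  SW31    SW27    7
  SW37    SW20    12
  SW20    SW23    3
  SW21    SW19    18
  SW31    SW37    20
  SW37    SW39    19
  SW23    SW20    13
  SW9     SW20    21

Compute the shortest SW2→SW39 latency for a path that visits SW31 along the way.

Best SW2 to SW31: SW2–SW23–SW20–SW31 costing 35
Shortest SW31→SW39: SW31–SW27–SW21–SW37–SW39 = 35
Total via SW31: 35 + 35 = 70 ms.

70 ms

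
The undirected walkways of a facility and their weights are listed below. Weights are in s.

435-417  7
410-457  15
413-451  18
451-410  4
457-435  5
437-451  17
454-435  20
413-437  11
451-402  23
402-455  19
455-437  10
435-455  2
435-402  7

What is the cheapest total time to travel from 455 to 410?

22 s

Candidate routes:
455–435–457–410: 2+5+15 = 22
455–437–413–451–410: 10+11+18+4 = 43
455–437–451–410: 10+17+4 = 31
455–435–402–451–410: 2+7+23+4 = 36
Cheapest is 455–435–457–410 at 22 s.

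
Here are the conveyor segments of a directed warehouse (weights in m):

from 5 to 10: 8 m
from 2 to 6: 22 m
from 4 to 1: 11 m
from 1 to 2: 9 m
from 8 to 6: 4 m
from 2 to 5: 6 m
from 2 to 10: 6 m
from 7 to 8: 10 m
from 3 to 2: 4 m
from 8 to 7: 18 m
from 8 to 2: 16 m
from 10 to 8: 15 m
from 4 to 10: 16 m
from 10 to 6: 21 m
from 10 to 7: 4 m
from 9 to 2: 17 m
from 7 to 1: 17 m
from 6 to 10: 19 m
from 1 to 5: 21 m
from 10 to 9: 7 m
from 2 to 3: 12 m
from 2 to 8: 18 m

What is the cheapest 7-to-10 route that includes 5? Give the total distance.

40 m

Shortest 7→5: 7–8–2–5 = 32
Best 5 to 10: 5–10 costing 8
Total via 5: 32 + 8 = 40 m.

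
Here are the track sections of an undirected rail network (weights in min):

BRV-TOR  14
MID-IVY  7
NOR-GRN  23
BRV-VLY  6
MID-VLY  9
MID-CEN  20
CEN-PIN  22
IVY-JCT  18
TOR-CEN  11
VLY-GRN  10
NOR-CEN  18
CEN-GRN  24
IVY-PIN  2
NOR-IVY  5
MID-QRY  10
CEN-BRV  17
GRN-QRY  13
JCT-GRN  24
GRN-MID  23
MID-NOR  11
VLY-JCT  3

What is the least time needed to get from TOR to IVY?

34 min

Enumerating some paths:
TOR–CEN–PIN–IVY: 11+22+2 = 35
TOR–CEN–NOR–IVY: 11+18+5 = 34
Cheapest is TOR–CEN–NOR–IVY at 34 min.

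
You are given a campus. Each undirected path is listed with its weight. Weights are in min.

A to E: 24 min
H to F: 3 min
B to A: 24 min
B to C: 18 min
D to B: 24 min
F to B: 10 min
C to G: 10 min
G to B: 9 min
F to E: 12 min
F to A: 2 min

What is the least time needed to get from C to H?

31 min

Compare a few routes:
C → B → A → F → H: 18+24+2+3 = 47
C → B → F → H: 18+10+3 = 31
C → G → B → F → H: 10+9+10+3 = 32
The minimum is 31 min via C → B → F → H.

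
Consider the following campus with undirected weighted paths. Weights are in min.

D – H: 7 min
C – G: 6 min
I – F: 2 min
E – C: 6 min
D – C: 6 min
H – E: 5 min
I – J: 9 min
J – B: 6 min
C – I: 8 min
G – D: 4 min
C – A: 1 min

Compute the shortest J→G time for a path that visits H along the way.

Shortest J→H: J → I → C → E → H = 28
Best H to G: H → D → G costing 11
Total via H: 28 + 11 = 39 min.

39 min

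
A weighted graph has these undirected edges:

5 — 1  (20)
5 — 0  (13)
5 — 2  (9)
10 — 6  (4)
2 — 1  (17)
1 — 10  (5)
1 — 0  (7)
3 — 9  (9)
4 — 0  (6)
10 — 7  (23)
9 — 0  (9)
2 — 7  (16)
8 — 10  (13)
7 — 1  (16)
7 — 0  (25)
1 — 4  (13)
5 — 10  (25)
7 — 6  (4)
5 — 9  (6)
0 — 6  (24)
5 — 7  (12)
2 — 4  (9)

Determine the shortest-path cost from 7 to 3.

Enumerating some paths:
7–6–10–1–0–9–3: 4+4+5+7+9+9 = 38
7–2–5–9–3: 16+9+6+9 = 40
7–5–9–3: 12+6+9 = 27
The minimum is 27 via 7–5–9–3.

27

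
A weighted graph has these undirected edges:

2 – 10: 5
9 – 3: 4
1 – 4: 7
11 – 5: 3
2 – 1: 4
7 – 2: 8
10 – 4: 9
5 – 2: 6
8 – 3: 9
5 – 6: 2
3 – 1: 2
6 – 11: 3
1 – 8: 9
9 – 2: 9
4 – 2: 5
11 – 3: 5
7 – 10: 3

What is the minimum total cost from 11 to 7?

17

Shortest distances from 11:
11: 0
5: 3  (via 11)
6: 3  (via 11)
3: 5  (via 11)
1: 7  (via 3)
2: 9  (via 5)
9: 9  (via 3)
4: 14  (via 1)
8: 14  (via 3)
10: 14  (via 2)
7: 17  (via 2)
Shortest route: 11 → 5 → 2 → 7 = 17.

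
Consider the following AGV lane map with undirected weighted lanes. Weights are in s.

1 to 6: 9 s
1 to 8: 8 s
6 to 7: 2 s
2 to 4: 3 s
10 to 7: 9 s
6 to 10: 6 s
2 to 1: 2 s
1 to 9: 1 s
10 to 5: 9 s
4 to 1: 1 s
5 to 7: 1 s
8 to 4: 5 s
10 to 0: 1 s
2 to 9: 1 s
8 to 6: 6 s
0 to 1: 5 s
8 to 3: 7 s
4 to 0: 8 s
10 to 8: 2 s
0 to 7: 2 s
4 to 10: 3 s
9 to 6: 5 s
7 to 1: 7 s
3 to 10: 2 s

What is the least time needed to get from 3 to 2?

8 s

Settle nodes by increasing distance from 3:
3: 0
10: 2  (via 3)
0: 3  (via 10)
8: 4  (via 10)
4: 5  (via 10)
7: 5  (via 0)
1: 6  (via 4)
5: 6  (via 7)
6: 7  (via 7)
9: 7  (via 1)
2: 8  (via 4)
Shortest route: 3 → 10 → 4 → 2 = 8 s.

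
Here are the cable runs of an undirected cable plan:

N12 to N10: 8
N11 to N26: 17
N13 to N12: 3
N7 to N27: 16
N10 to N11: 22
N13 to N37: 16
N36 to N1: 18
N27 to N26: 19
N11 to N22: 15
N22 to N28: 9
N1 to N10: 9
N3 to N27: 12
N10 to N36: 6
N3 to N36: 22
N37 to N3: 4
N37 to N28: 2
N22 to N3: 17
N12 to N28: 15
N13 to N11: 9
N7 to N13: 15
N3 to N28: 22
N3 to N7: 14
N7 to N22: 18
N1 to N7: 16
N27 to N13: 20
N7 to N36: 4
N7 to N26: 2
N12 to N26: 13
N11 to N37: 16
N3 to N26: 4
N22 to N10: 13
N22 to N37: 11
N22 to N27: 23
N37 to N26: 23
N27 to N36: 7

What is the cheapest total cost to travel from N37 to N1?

Shortest distances from N37:
N37: 0
N28: 2  (via N37)
N3: 4  (via N37)
N26: 8  (via N3)
N7: 10  (via N26)
N22: 11  (via N37)
N36: 14  (via N7)
N27: 16  (via N3)
N13: 16  (via N37)
N11: 16  (via N37)
N12: 17  (via N28)
N10: 20  (via N36)
N1: 26  (via N7)
Shortest route: N37–N3–N26–N7–N1 = 26.

26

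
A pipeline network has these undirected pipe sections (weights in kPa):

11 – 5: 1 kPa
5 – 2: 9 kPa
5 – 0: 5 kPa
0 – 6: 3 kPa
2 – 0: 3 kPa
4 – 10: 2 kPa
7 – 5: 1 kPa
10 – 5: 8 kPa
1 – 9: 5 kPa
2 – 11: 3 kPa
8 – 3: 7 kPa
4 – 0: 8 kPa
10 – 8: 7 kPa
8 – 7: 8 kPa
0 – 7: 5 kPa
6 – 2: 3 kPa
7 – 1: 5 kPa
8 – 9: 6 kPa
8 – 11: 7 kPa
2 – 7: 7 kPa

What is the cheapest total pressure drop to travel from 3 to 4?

16 kPa

Shortest distances from 3:
3: 0
8: 7  (via 3)
9: 13  (via 8)
10: 14  (via 8)
11: 14  (via 8)
5: 15  (via 11)
7: 15  (via 8)
4: 16  (via 10)
Shortest route: 3–8–10–4 = 16 kPa.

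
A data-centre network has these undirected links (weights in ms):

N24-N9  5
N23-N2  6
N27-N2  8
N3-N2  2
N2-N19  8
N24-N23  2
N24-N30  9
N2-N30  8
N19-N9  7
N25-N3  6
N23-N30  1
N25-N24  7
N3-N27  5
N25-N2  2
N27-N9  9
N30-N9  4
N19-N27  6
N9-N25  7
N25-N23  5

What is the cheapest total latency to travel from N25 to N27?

9 ms

Candidate routes:
N25–N2–N3–N27: 2+2+5 = 9
N25–N2–N27: 2+8 = 10
Cheapest is N25–N2–N3–N27 at 9 ms.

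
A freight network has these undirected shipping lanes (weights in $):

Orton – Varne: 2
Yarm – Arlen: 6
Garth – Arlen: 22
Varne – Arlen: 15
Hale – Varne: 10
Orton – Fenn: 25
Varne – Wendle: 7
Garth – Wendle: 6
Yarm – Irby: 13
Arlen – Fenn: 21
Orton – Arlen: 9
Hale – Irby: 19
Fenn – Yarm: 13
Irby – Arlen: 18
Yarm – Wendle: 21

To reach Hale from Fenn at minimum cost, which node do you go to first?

Orton

Candidate routes:
Fenn - Orton - Varne - Hale: 25+2+10 = 37
Fenn - Arlen - Orton - Varne - Hale: 21+9+2+10 = 42
Fenn - Yarm - Arlen - Orton - Varne - Hale: 13+6+9+2+10 = 40
Cheapest is Fenn - Orton - Varne - Hale at $37.
So from Fenn the first move is to Orton.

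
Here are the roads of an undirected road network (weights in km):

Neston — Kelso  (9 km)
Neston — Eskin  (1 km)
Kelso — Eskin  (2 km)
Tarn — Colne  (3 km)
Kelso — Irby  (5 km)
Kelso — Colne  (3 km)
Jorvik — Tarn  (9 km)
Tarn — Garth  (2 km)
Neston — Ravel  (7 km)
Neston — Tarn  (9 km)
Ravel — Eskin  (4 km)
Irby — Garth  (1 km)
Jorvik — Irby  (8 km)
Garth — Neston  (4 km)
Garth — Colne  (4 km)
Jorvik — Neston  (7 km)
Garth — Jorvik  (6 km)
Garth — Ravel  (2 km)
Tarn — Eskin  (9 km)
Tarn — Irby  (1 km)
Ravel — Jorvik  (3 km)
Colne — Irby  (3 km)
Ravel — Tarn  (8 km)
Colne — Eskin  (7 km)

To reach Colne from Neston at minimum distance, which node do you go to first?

Compare a few routes:
Neston–Garth–Colne: 4+4 = 8
Neston–Eskin–Kelso–Colne: 1+2+3 = 6
Neston–Eskin–Colne: 1+7 = 8
Neston–Garth–Irby–Colne: 4+1+3 = 8
Cheapest is Neston–Eskin–Kelso–Colne at 6 km.
So from Neston the first move is to Eskin.

Eskin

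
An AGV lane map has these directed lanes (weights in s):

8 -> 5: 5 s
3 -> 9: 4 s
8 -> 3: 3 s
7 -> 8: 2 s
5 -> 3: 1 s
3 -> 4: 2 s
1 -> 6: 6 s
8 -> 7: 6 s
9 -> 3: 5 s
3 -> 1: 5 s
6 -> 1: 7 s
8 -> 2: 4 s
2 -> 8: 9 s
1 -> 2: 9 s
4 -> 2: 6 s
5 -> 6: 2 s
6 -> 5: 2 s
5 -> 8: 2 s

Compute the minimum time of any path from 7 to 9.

9 s

Candidate routes:
7–8–5–3–9: 2+5+1+4 = 12
7–8–3–9: 2+3+4 = 9
The minimum is 9 s via 7–8–3–9.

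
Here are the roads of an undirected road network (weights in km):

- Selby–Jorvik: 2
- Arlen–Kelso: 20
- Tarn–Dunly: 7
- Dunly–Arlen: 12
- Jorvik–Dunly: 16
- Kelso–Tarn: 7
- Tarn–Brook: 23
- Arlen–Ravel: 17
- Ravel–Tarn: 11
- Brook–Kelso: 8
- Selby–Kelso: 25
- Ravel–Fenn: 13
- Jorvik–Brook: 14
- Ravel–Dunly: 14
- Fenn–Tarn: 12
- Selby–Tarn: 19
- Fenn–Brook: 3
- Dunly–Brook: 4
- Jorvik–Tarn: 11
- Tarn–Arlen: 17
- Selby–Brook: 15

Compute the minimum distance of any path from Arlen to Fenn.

Enumerating some paths:
Arlen → Ravel → Fenn: 17+13 = 30
Arlen → Tarn → Fenn: 17+12 = 29
Arlen → Dunly → Tarn → Fenn: 12+7+12 = 31
Arlen → Dunly → Brook → Fenn: 12+4+3 = 19
The minimum is 19 km via Arlen → Dunly → Brook → Fenn.

19 km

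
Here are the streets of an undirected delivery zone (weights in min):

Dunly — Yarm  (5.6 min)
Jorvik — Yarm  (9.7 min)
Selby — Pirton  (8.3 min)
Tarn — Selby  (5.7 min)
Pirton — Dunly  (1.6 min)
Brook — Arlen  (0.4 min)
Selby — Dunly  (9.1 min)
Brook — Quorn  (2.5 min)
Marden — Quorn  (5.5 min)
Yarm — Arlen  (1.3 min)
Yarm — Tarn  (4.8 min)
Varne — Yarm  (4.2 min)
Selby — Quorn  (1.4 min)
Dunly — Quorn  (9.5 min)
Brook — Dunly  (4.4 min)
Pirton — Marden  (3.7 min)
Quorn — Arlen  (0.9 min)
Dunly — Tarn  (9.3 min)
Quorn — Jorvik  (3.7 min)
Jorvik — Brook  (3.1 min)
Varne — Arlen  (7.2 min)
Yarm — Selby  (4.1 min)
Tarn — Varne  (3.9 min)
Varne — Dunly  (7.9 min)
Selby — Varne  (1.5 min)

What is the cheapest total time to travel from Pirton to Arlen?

Candidate routes:
Pirton → Dunly → Brook → Arlen: 1.6+4.4+0.4 = 6.4
Pirton → Dunly → Yarm → Arlen: 1.6+5.6+1.3 = 8.5
The minimum is 6.4 min via Pirton → Dunly → Brook → Arlen.

6.4 min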